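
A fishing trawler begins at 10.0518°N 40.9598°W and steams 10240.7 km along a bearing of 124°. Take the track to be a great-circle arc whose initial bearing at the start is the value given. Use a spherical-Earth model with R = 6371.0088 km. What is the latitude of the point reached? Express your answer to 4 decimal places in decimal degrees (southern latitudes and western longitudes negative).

The arc subtends δ = 10240.7/6371.0088 = 1.607391 rad at the centre.
Start latitude φ₁ = 0.175437 rad; initial bearing θ = 2.164208 rad.
sin φ₂ = sin φ₁ cos δ + cos φ₁ sin δ cos θ = (0.174538)(-0.036586) + (0.984650)(0.999331)(-0.559193) = -0.556627
φ₂ = asin(-0.556627) = -0.590320 rad = -33.8228°.
For the longitude increment, Δλ = atan2( sin θ sin δ cos φ₁, cos δ − sin φ₁ sin φ₂ ) = atan2(0.815766, 0.060567) = 85.7539°.
λ₂ = λ₁ + Δλ = 44.7941°.

latitude -33.8228°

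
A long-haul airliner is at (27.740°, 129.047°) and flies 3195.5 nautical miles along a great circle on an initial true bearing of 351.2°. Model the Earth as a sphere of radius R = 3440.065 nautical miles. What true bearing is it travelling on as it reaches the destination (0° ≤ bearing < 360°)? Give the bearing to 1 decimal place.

The arc subtends δ = 3195.5/3440.065 = 0.928907 rad at the centre.
With φ₁ = 27.740° = 0.484154 rad and θ = 351.2° = 6.129596 rad:
Destination latitude: φ₂ = arcsin( sin φ₁ cos δ + cos φ₁ sin δ cos θ ) = arcsin(0.979241) = 78.305°.
Then Δλ = atan2(-0.108453, 0.142913) = -0.649159 rad, from sin θ sin δ cos φ₁ over cos δ − sin φ₁ sin φ₂.
λ₂ = 129.047° + -37.194° = 91.853°.
The forward bearing on arrival equals the back-azimuth from the destination plus 180°.
Back-azimuth from P₂ (78.3°, 91.9°) to P₁ (27.7°, 129.0°), with Δλ' = λ₁ − λ₂ = 37.2°: atan2( sin Δλ' cos φ₁ , cos φ₂ sin φ₁ − sin φ₂ cos φ₁ cos Δλ' ) = 138.1°.
Final bearing = (138.1° + 180°) mod 360° = 318.1°.

final bearing 318.1°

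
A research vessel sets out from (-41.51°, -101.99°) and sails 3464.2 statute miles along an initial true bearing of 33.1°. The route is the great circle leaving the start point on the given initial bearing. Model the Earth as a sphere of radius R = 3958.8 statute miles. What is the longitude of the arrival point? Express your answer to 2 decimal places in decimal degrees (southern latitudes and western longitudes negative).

δ = 3464.2/3958.8 = 0.875063 rad (50.1374°).
Start latitude φ₁ = -0.724486 rad; initial bearing θ = 0.577704 rad.
Destination latitude: φ₂ = arcsin( sin φ₁ cos δ + cos φ₁ sin δ cos θ ) = arcsin(0.056730) = 3.25°.
Δλ = atan2( sin θ sin δ cos φ₁ , cos δ − sin φ₁ sin φ₂ ) = atan2(0.313898, 0.678546) = 0.433286 rad = 24.83°.
λ₂ = λ₁ + Δλ = -77.16°.

longitude -77.16°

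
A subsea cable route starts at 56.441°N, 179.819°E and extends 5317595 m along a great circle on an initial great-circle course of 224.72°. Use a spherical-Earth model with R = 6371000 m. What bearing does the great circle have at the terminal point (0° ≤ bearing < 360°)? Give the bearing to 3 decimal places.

δ = 5317595/6371000 = 0.834656 rad (47.8223°).
Converting: φ₁ = 0.985081 rad, θ = 3.922104 rad.
Destination latitude: φ₂ = arcsin( sin φ₁ cos δ + cos φ₁ sin δ cos θ ) = arcsin(0.268432) = 15.571°.
Δλ = atan2( sin θ sin δ cos φ₁ , cos δ − sin φ₁ sin φ₂ ) = atan2(-0.288253, 0.447743) = -0.571997 rad = -32.773°.
λ₂ = λ₁ + Δλ = 147.046°.
The forward bearing on arrival equals the back-azimuth from the destination plus 180°.
Back-azimuth from P₂ (15.571°, 147.046°) to P₁ (56.441°, 179.819°), with Δλ' = λ₁ − λ₂ = 32.773°: atan2( sin Δλ' cos φ₁ , cos φ₂ sin φ₁ − sin φ₂ cos φ₁ cos Δλ' ) = 23.815°.
Final bearing = (23.815° + 180°) mod 360° = 203.815°.

final bearing 203.815°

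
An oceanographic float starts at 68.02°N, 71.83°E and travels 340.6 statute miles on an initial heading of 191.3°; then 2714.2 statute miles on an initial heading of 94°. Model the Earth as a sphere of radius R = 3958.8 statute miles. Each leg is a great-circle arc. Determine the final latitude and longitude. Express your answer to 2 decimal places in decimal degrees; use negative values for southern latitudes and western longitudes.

Apply the spherical direct solution leg by leg, carrying full precision between legs.
Leg 1: from (68.02°, 71.83°), δ = 340.6/3958.8 = 0.086036 rad, θ = 191.3° → φ = 63.17°, λ = 69.69°.
Leg 2: from (63.17°, 69.69°), δ = 2714.2/3958.8 = 0.685612 rad, θ = 94° → φ = 42.13°, λ = 128.08°.

latitude 42.13°, longitude 128.08°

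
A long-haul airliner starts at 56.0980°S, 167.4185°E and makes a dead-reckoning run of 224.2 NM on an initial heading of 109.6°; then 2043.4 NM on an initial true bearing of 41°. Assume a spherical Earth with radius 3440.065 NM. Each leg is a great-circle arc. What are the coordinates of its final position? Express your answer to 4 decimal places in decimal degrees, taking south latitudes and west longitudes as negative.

Apply the spherical direct solution leg by leg, carrying full precision between legs.
Leg 1: from (-56.0980°, 167.4185°), δ = 224.2/3440.065 = 0.065173 rad, θ = 109.6° → φ = -57.1841°, λ = 173.9189°.
Leg 2: from (-57.1841°, 173.9189°), δ = 2043.4/3440.065 = 0.594000 rad, θ = 41° → φ = -27.8751°, λ = -161.5378°.

latitude -27.8751°, longitude -161.5378°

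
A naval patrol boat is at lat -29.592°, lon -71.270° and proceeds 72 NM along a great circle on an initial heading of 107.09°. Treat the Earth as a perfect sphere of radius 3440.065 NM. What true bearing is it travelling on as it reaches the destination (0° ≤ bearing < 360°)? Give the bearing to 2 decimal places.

δ = 72/3440.065 = 0.020930 rad (1.1992°).
Converting: φ₁ = -0.516478 rad, θ = 1.869073 rad.
Applying the spherical law of cosines for sides, sin φ₂ = sin φ₁ cos δ + cos φ₁ sin δ cos θ = -0.499060, so φ₂ = -29.938°.
Δλ = atan2( sin θ sin δ cos φ₁ , cos δ − sin φ₁ sin φ₂ ) = atan2(0.017395, 0.753335) = 0.023086 rad = 1.323°.
λ₂ = -71.270° + 1.323° = -69.947°.
The forward bearing on arrival equals the back-azimuth from the destination plus 180°.
Back-azimuth from P₂ (-29.94°, -69.95°) to P₁ (-29.59°, -71.27°), with Δλ' = λ₁ − λ₂ = -1.32°: atan2( sin Δλ' cos φ₁ , cos φ₂ sin φ₁ − sin φ₂ cos φ₁ cos Δλ' ) = 286.43°.
Final bearing = (286.43° + 180°) mod 360° = 106.43°.

final bearing 106.43°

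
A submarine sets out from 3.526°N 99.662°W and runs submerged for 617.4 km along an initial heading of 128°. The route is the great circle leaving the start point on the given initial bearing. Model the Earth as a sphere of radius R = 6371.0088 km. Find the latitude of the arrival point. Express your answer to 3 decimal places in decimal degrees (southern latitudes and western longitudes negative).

latitude 0.101°

Angular distance δ = d/R = 617.4 / 6371.0088 = 0.096908 rad.
With φ₁ = 3.526° = 0.061540 rad and θ = 128° = 2.234021 rad:
sin φ₂ = sin φ₁ cos δ + cos φ₁ sin δ cos θ = (0.061501)(0.995308) + (0.998107)(0.096756)(-0.615661) = 0.001757
φ₂ = asin(0.001757) = 0.001757 rad = 0.101°.
Δλ = atan2( sin θ sin δ cos φ₁ , cos δ − sin φ₁ sin φ₂ ) = atan2(0.076101, 0.995200) = 0.076319 rad = 4.373°.
λ₂ = λ₁ + Δλ = -95.289°.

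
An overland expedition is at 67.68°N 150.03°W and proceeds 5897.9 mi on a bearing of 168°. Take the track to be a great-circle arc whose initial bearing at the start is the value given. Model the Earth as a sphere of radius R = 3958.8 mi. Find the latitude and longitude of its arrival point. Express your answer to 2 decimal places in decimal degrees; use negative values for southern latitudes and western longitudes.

Angular distance δ = d/R = 5897.9 / 3958.8 = 1.489820 rad.
Start latitude φ₁ = 1.181239 rad; initial bearing θ = 2.932153 rad.
Applying the spherical law of cosines for sides, sin φ₂ = sin φ₁ cos δ + cos φ₁ sin δ cos θ = -0.295435, so φ₂ = -17.18°.
Δλ = atan2( sin θ sin δ cos φ₁ , cos δ − sin φ₁ sin φ₂ ) = atan2(0.078702, 0.354188) = 0.218651 rad = 12.53°.
λ₂ = -150.03° + 12.53° = -137.50°.

latitude -17.18°, longitude -137.50°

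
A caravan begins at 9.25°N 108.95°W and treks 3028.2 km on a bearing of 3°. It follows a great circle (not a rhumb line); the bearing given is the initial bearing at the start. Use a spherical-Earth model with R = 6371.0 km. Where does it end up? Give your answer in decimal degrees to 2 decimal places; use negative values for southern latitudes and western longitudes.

δ = 3028.2/6371 = 0.475310 rad (27.2333°).
Converting: φ₁ = 0.161443 rad, θ = 0.052360 rad.
Destination latitude: φ₂ = arcsin( sin φ₁ cos δ + cos φ₁ sin δ cos θ ) = arcsin(0.593969) = 36.44°.
Δλ = atan2( sin θ sin δ cos φ₁ , cos δ − sin φ₁ sin φ₂ ) = atan2(0.023638, 0.793675) = 0.029774 rad = 1.71°.
Hence λ₂ = -108.95° + 1.71° = -107.24°.

latitude 36.44°, longitude -107.24°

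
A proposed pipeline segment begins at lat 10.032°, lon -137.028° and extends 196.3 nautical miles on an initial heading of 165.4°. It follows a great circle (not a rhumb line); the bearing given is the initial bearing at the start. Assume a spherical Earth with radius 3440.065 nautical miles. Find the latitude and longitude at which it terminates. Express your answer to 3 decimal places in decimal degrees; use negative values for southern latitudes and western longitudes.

Angular distance δ = d/R = 196.3 / 3440.065 = 0.057063 rad.
With φ₁ = 10.032° = 0.175091 rad and θ = 165.4° = 2.886775 rad:
Applying the spherical law of cosines for sides, sin φ₂ = sin φ₁ cos δ + cos φ₁ sin δ cos θ = 0.119568, so φ₂ = 6.867°.
Then Δλ = atan2(0.014156, 0.977544) = 0.014480 rad, from sin θ sin δ cos φ₁ over cos δ − sin φ₁ sin φ₂.
λ₂ = -137.028° + 0.830° = -136.198°.

latitude 6.867°, longitude -136.198°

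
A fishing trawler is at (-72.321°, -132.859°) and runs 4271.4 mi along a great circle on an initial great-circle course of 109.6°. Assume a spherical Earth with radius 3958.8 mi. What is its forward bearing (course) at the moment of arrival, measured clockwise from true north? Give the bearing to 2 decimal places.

final bearing 19.87°

δ = 4271.4/3958.8 = 1.078963 rad (61.8200°).
With φ₁ = -72.321° = -1.262240 rad and θ = 109.6° = 1.912881 rad:
sin φ₂ = sin φ₁ cos δ + cos φ₁ sin δ cos θ = (-0.952773)(0.472242) + (0.303684)(0.881469)(-0.335452) = -0.539736
φ₂ = asin(-0.539736) = -0.570124 rad = -32.666°.
Then Δλ = atan2(0.252177, -0.042003) = 1.735844 rad, from sin θ sin δ cos φ₁ over cos δ − sin φ₁ sin φ₂.
λ₂ = -132.859° + 99.457° = -33.402°.
The forward bearing on arrival equals the back-azimuth from the destination plus 180°.
Back-azimuth from P₂ (-32.67°, -33.40°) to P₁ (-72.32°, -132.86°), with Δλ' = λ₁ − λ₂ = -99.46°: atan2( sin Δλ' cos φ₁ , cos φ₂ sin φ₁ − sin φ₂ cos φ₁ cos Δλ' ) = 199.87°.
Final bearing = (199.87° + 180°) mod 360° = 19.87°.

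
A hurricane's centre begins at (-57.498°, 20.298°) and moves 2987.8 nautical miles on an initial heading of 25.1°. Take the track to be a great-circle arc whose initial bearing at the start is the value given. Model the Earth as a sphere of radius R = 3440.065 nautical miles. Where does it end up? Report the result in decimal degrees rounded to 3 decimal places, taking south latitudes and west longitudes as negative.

latitude -9.981°, longitude 39.494°

Angular distance δ = d/R = 2987.8 / 3440.065 = 0.868530 rad.
Start latitude φ₁ = -1.003529 rad; initial bearing θ = 0.438078 rad.
sin φ₂ = sin φ₁ cos δ + cos φ₁ sin δ cos θ = (-0.843373)(0.645949) + (0.537329)(0.763380)(0.905569) = -0.173324
φ₂ = asin(-0.173324) = -0.174204 rad = -9.981°.
For the longitude increment, Δλ = atan2( sin θ sin δ cos φ₁, cos δ − sin φ₁ sin φ₂ ) = atan2(0.174001, 0.499773) = 19.196°.
λ₂ = 20.298° + 19.196° = 39.494°.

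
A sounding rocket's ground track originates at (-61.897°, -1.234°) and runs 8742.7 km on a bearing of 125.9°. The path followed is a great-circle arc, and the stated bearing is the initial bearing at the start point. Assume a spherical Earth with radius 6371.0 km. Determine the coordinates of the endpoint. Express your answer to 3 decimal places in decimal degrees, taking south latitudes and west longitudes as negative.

Central angle δ = d/R = 1.372265 rad.
Start latitude φ₁ = -1.080306 rad; initial bearing θ = 2.197370 rad.
sin φ₂ = sin φ₁ cos δ + cos φ₁ sin δ cos θ = (-0.882102)(0.197230) + (0.471058)(0.980357)(-0.586372) = -0.444767
φ₂ = asin(-0.444767) = -0.460914 rad = -26.408°.
Δλ = atan2( sin θ sin δ cos φ₁ , cos δ − sin φ₁ sin φ₂ ) = atan2(0.374081, -0.195100) = 2.051530 rad = 117.544°.
λ₂ = λ₁ + Δλ = 116.310°.

latitude -26.408°, longitude 116.310°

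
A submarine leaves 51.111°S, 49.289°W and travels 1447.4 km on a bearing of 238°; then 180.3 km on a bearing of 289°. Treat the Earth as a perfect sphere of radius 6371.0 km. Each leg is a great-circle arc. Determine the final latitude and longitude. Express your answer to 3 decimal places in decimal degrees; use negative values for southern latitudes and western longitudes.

latitude -55.881°, longitude -72.236°

Apply the spherical direct solution leg by leg, carrying full precision between legs.
Leg 1: from (-51.111°, -49.289°), δ = 1447.4/6371 = 0.227186 rad, θ = 238° → φ = -56.439°, λ = -69.502°.
Leg 2: from (-56.439°, -69.502°), δ = 180.3/6371 = 0.028300 rad, θ = 289° → φ = -55.881°, λ = -72.236°.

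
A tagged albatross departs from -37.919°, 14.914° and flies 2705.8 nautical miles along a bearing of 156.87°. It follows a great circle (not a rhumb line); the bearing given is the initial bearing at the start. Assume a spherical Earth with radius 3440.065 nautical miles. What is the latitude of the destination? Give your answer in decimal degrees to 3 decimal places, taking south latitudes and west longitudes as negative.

δ = 2705.8/3440.065 = 0.786555 rad (45.0663°).
With φ₁ = -37.919° = -0.661811 rad and θ = 156.87° = 2.737898 rad:
Applying the spherical law of cosines for sides, sin φ₂ = sin φ₁ cos δ + cos φ₁ sin δ cos θ = -0.947623, so φ₂ = -71.374°.
Then Δλ = atan2(0.219376, 0.123930) = 1.056572 rad, from sin θ sin δ cos φ₁ over cos δ − sin φ₁ sin φ₂.
λ₂ = λ₁ + Δλ = 75.451°.

latitude -71.374°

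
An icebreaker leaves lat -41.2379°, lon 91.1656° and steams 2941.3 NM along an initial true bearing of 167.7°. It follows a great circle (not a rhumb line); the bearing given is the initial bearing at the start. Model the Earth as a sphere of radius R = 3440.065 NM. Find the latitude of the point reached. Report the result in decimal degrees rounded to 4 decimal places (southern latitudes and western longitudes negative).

latitude -80.7396°

The arc subtends δ = 2941.3/3440.065 = 0.855013 rad at the centre.
Converting: φ₁ = -0.719737 rad, θ = 2.926917 rad.
sin φ₂ = sin φ₁ cos δ + cos φ₁ sin δ cos θ = (-0.659187)(0.656209) + (0.751979)(0.754579)(-0.977046) = -0.986967
φ₂ = asin(-0.986967) = -1.409172 rad = -80.7396°.
Then Δλ = atan2(0.120879, 0.005613) = 1.524397 rad, from sin θ sin δ cos φ₁ over cos δ − sin φ₁ sin φ₂.
Hence λ₂ = 91.1656° + 87.3415° = 178.5071°.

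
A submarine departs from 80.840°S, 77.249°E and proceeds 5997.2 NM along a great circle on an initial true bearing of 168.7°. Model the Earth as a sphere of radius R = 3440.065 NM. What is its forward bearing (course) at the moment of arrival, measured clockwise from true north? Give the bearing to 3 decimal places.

δ = 5997.2/3440.065 = 1.743339 rad (99.8860°).
With φ₁ = -80.840° = -1.410924 rad and θ = 168.7° = 2.944370 rad:
Applying the spherical law of cosines for sides, sin φ₂ = sin φ₁ cos δ + cos φ₁ sin δ cos θ = 0.015710, so φ₂ = 0.900°.
Then Δλ = atan2(0.030730, -0.156178) = 2.947312 rad, from sin θ sin δ cos φ₁ over cos δ − sin φ₁ sin φ₂.
λ₂ = 77.249° + 168.869° = 246.118°, normalized to (−180°, 180°] → -113.882°.
The forward bearing on arrival equals the back-azimuth from the destination plus 180°.
Back-azimuth from P₂ (0.900°, -113.882°) to P₁ (-80.840°, 77.249°), with Δλ' = λ₁ − λ₂ = 191.131°: atan2( sin Δλ' cos φ₁ , cos φ₂ sin φ₁ − sin φ₂ cos φ₁ cos Δλ' ) = 181.788°.
Final bearing = (181.788° + 180°) mod 360° = 1.788°.

final bearing 1.788°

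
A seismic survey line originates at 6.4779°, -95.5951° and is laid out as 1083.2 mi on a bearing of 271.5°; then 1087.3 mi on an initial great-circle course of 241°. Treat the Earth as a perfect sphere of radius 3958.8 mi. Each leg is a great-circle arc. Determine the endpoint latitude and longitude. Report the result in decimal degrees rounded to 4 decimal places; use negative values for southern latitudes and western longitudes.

latitude -1.1052°, longitude -125.0999°

Apply the spherical direct solution leg by leg, carrying full precision between legs.
Leg 1: from (6.4779°, -95.5951°), δ = 1083.2/3958.8 = 0.273618 rad, θ = 271.5° → φ = 6.6412°, λ = -111.3754°.
Leg 2: from (6.6412°, -111.3754°), δ = 1087.3/3958.8 = 0.274654 rad, θ = 241° → φ = -1.1052°, λ = -125.0999°.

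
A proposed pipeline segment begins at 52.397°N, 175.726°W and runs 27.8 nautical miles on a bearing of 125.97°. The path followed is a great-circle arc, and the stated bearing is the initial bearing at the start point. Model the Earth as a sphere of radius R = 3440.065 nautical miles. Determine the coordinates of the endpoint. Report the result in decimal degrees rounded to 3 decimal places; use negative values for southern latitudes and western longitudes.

latitude 52.123°, longitude -175.116°

Angular distance δ = d/R = 27.8 / 3440.065 = 0.008081 rad.
With φ₁ = 52.397° = 0.914500 rad and θ = 125.97° = 2.198591 rad:
Destination latitude: φ₂ = arcsin( sin φ₁ cos δ + cos φ₁ sin δ cos θ ) = arcsin(0.789336) = 52.123°.
Then Δλ = atan2(0.003991, 0.374610) = 0.010653 rad, from sin θ sin δ cos φ₁ over cos δ − sin φ₁ sin φ₂.
λ₂ = λ₁ + Δλ = -175.116°.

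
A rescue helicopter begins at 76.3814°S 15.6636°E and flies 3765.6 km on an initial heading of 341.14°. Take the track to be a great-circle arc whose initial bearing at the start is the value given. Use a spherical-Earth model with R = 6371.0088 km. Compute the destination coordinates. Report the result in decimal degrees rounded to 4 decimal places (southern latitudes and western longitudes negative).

latitude -43.0666°, longitude 1.3893°

Central angle δ = d/R = 0.591052 rad.
Converting: φ₁ = -1.333107 rad, θ = 5.954016 rad.
Applying the spherical law of cosines for sides, sin φ₂ = sin φ₁ cos δ + cos φ₁ sin δ cos θ = -0.682848, so φ₂ = -43.0666°.
For the longitude increment, Δλ = atan2( sin θ sin δ cos φ₁, cos δ − sin φ₁ sin φ₂ ) = atan2(-0.042413, 0.166705) = -14.2743°.
λ₂ = 15.6636° + -14.2743° = 1.3893°.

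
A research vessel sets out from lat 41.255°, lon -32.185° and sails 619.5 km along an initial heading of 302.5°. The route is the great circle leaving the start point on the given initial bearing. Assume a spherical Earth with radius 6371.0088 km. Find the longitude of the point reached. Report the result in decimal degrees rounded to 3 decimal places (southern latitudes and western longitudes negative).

longitude -38.728°

δ = 619.5/6371.0088 = 0.097237 rad (5.5713°).
Converting: φ₁ = 0.720036 rad, θ = 5.279621 rad.
Destination latitude: φ₂ = arcsin( sin φ₁ cos δ + cos φ₁ sin δ cos θ ) = arcsin(0.695512) = 44.068°.
Δλ = atan2( sin θ sin δ cos φ₁ , cos δ − sin φ₁ sin φ₂ ) = atan2(-0.061556, 0.536648) = -0.114205 rad = -6.543°.
Hence λ₂ = -32.185° + -6.543° = -38.728°.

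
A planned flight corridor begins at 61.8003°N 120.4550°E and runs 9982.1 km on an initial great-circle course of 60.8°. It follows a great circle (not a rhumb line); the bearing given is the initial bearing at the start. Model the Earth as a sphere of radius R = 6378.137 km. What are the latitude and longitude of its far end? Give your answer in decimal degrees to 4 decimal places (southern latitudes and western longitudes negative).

latitude 13.6268°, longitude -123.4663°

δ = 9982.1/6378.137 = 1.565049 rad (89.6707°).
With φ₁ = 61.8003° = 1.078619 rad and θ = 60.8° = 1.061160 rad:
sin φ₂ = sin φ₁ cos δ + cos φ₁ sin δ cos θ = (0.881306)(0.005747) + (0.472546)(0.999983)(0.487860) = 0.235597
φ₂ = asin(0.235597) = 0.237833 rad = 13.6268°.
Then Δλ = atan2(0.412489, -0.201886) = 2.025956 rad, from sin θ sin δ cos φ₁ over cos δ − sin φ₁ sin φ₂.
λ₂ = 120.4550° + 116.0787° = 236.5337°, normalized to (−180°, 180°] → -123.4663°.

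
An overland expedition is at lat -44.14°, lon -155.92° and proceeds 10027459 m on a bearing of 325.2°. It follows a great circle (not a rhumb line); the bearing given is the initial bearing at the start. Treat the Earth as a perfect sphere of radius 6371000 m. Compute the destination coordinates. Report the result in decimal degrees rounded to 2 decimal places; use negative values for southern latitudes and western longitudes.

latitude 36.26°, longitude 159.02°

Central angle δ = d/R = 1.573922 rad.
Start latitude φ₁ = -0.770388 rad; initial bearing θ = 5.675811 rad.
Destination latitude: φ₂ = arcsin( sin φ₁ cos δ + cos φ₁ sin δ cos θ ) = arcsin(0.591464) = 36.26°.
For the longitude increment, Δλ = atan2( sin θ sin δ cos φ₁, cos δ − sin φ₁ sin φ₂ ) = atan2(-0.409565, 0.408778) = -45.06°.
λ₂ = -155.92° + -45.06° = -200.98°, normalized to (−180°, 180°] → 159.02°.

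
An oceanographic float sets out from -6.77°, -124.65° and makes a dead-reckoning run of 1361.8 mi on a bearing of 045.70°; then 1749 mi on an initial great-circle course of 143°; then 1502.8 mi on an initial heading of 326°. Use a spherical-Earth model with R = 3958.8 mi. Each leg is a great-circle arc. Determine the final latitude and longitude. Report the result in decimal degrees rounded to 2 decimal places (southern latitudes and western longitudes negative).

latitude 5.02°, longitude -107.26°

Apply the spherical direct solution leg by leg, carrying full precision between legs.
Leg 1: from (-6.77°, -124.65°), δ = 1361.8/3958.8 = 0.343993 rad, θ = 45.7° → φ = 7.06°, λ = -110.57°.
Leg 2: from (7.06°, -110.57°), δ = 1749/3958.8 = 0.441801 rad, θ = 143° → φ = -13.17°, λ = -95.25°.
Leg 3: from (-13.17°, -95.25°), δ = 1502.8/3958.8 = 0.379610 rad, θ = 326° → φ = 5.02°, λ = -107.26°.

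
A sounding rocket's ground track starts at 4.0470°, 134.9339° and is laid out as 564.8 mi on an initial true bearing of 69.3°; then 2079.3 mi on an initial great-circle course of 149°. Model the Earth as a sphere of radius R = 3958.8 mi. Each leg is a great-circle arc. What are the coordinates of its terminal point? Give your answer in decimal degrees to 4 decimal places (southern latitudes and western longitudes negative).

latitude -18.8369°, longitude 158.4679°

Apply the spherical direct solution leg by leg, carrying full precision between legs.
Leg 1: from (4.0470°, 134.9339°), δ = 564.8/3958.8 = 0.142669 rad, θ = 69.3° → φ = 6.8916°, λ = 142.6333°.
Leg 2: from (6.8916°, 142.6333°), δ = 2079.3/3958.8 = 0.525235 rad, θ = 149° → φ = -18.8369°, λ = 158.4679°.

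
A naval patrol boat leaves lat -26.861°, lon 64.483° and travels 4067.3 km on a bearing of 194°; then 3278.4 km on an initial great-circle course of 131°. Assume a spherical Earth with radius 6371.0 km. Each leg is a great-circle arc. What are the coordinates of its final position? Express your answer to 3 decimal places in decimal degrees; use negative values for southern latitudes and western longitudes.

Apply the spherical direct solution leg by leg, carrying full precision between legs.
Leg 1: from (-26.861°, 64.483°), δ = 4067.3/6371 = 0.638408 rad, θ = 194° → φ = -61.482°, λ = 46.908°.
Leg 2: from (-61.482°, 46.908°), δ = 3278.4/6371 = 0.514582 rad, θ = 131° → φ = -66.786°, λ = 117.359°.

latitude -66.786°, longitude 117.359°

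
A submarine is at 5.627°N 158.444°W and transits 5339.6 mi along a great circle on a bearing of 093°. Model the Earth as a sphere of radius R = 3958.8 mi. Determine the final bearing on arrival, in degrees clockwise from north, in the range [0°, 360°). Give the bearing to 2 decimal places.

Central angle δ = d/R = 1.348793 rad.
With φ₁ = 5.627° = 0.098210 rad and θ = 93° = 1.623156 rad:
Applying the spherical law of cosines for sides, sin φ₂ = sin φ₁ cos δ + cos φ₁ sin δ cos θ = -0.029216, so φ₂ = -1.674°.
Then Δλ = atan2(0.969427, 0.223049) = 1.344649 rad, from sin θ sin δ cos φ₁ over cos δ − sin φ₁ sin φ₂.
λ₂ = -158.444° + 77.043° = -81.401°.
The forward bearing on arrival equals the back-azimuth from the destination plus 180°.
Back-azimuth from P₂ (-1.67°, -81.40°) to P₁ (5.63°, -158.44°), with Δλ' = λ₁ − λ₂ = -77.04°: atan2( sin Δλ' cos φ₁ , cos φ₂ sin φ₁ − sin φ₂ cos φ₁ cos Δλ' ) = 276.15°.
Final bearing = (276.15° + 180°) mod 360° = 96.15°.

final bearing 96.15°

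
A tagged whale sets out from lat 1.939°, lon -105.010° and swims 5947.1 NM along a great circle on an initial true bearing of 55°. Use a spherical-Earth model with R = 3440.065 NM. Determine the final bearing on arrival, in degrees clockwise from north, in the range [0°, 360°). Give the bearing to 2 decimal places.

final bearing 98.59°

Angular distance δ = d/R = 5947.1 / 3440.065 = 1.728775 rad.
With φ₁ = 1.939° = 0.033842 rad and θ = 55° = 0.959931 rad:
Applying the spherical law of cosines for sides, sin φ₂ = sin φ₁ cos δ + cos φ₁ sin δ cos θ = 0.560786, so φ₂ = 34.110°.
For the longitude increment, Δλ = atan2( sin θ sin δ cos φ₁, cos δ − sin φ₁ sin φ₂ ) = atan2(0.808488, -0.176297) = 102.301°.
λ₂ = λ₁ + Δλ = -2.709°.
The forward bearing on arrival equals the back-azimuth from the destination plus 180°.
Back-azimuth from P₂ (34.11°, -2.71°) to P₁ (1.94°, -105.01°), with Δλ' = λ₁ − λ₂ = -102.30°: atan2( sin Δλ' cos φ₁ , cos φ₂ sin φ₁ − sin φ₂ cos φ₁ cos Δλ' ) = 278.59°.
Final bearing = (278.59° + 180°) mod 360° = 98.59°.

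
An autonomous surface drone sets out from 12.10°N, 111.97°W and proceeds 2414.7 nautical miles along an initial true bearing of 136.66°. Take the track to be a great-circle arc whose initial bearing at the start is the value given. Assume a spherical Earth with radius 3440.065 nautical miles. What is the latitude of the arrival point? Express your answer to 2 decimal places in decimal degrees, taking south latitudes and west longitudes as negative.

latitude -17.40°

Central angle δ = d/R = 0.701934 rad.
With φ₁ = 12.10° = 0.211185 rad and θ = 136.66° = 2.385167 rad:
sin φ₂ = sin φ₁ cos δ + cos φ₁ sin δ cos θ = (0.209619)(0.763595) + (0.977783)(0.645696)(-0.727294) = -0.299114
φ₂ = asin(-0.299114) = -0.303764 rad = -17.40°.
Then Δλ = atan2(0.433313, 0.826294) = 0.482980 rad, from sin θ sin δ cos φ₁ over cos δ − sin φ₁ sin φ₂.
Hence λ₂ = -111.97° + 27.67° = -84.30°.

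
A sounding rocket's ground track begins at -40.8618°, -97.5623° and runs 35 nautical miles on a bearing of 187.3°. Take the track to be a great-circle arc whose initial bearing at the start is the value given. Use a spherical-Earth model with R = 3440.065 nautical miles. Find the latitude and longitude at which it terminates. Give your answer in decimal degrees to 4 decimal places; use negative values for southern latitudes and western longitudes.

latitude -41.4400°, longitude -97.6611°

Central angle δ = d/R = 0.010174 rad.
Converting: φ₁ = -0.713173 rad, θ = 3.269002 rad.
Destination latitude: φ₂ = arcsin( sin φ₁ cos δ + cos φ₁ sin δ cos θ ) = arcsin(-0.661835) = -41.4400°.
Then Δλ = atan2(-0.000978, 0.566951) = -0.001724 rad, from sin θ sin δ cos φ₁ over cos δ − sin φ₁ sin φ₂.
λ₂ = λ₁ + Δλ = -97.6611°.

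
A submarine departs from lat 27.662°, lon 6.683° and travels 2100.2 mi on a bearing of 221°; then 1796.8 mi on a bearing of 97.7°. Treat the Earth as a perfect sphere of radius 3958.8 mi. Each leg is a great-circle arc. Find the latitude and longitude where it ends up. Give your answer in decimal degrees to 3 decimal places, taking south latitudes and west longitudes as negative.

latitude -0.155°, longitude 13.010°

Apply the spherical direct solution leg by leg, carrying full precision between legs.
Leg 1: from (27.662°, 6.683°), δ = 2100.2/3958.8 = 0.530514 rad, θ = 221° → φ = 3.567°, λ = -12.743°.
Leg 2: from (3.567°, -12.743°), δ = 1796.8/3958.8 = 0.453875 rad, θ = 97.7° → φ = -0.155°, λ = 13.010°.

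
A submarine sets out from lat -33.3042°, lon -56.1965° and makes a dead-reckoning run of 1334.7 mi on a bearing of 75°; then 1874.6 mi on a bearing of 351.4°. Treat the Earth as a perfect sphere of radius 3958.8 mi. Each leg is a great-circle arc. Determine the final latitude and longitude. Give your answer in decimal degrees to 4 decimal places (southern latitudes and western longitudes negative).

latitude 0.3415°, longitude -39.1833°

Apply the spherical direct solution leg by leg, carrying full precision between legs.
Leg 1: from (-33.3042°, -56.1965°), δ = 1334.7/3958.8 = 0.337148 rad, θ = 75° → φ = -26.5268°, λ = -35.2730°.
Leg 2: from (-26.5268°, -35.2730°), δ = 1874.6/3958.8 = 0.473527 rad, θ = 351.4° → φ = 0.3415°, λ = -39.1833°.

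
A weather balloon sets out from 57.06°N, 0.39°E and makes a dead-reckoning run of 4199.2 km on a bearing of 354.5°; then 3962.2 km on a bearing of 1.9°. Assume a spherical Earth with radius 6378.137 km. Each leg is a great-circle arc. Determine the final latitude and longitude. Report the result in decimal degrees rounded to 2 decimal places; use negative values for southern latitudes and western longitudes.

latitude 60.14°, longitude 34.07°

Apply the spherical direct solution leg by leg, carrying full precision between legs.
Leg 1: from (57.06°, 0.39°), δ = 4199.2/6378.137 = 0.658374 rad, θ = 354.5° → φ = 84.26°, λ = -143.71°.
Leg 2: from (84.26°, -143.71°), δ = 3962.2/6378.137 = 0.621216 rad, θ = 1.9° → φ = 60.14°, λ = 34.07°.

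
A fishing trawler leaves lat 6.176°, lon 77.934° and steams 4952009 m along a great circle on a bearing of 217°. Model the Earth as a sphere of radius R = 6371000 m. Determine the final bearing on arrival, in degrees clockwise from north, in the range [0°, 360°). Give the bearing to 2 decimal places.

δ = 4952009/6371000 = 0.777273 rad (44.5345°).
Start latitude φ₁ = 0.107792 rad; initial bearing θ = 3.787364 rad.
Applying the spherical law of cosines for sides, sin φ₂ = sin φ₁ cos δ + cos φ₁ sin δ cos θ = -0.480175, so φ₂ = -28.697°.
Δλ = atan2( sin θ sin δ cos φ₁ , cos δ − sin φ₁ sin φ₂ ) = atan2(-0.419626, 0.764487) = -0.501998 rad = -28.762°.
λ₂ = λ₁ + Δλ = 49.172°.
The forward bearing on arrival equals the back-azimuth from the destination plus 180°.
Back-azimuth from P₂ (-28.70°, 49.17°) to P₁ (6.18°, 77.93°), with Δλ' = λ₁ − λ₂ = 28.76°: atan2( sin Δλ' cos φ₁ , cos φ₂ sin φ₁ − sin φ₂ cos φ₁ cos Δλ' ) = 43.01°.
Final bearing = (43.01° + 180°) mod 360° = 223.01°.

final bearing 223.01°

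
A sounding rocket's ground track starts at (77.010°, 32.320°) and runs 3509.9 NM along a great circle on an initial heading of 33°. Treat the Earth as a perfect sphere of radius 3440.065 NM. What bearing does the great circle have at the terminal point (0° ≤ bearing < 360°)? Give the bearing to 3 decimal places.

δ = 3509.9/3440.065 = 1.020300 rad (58.4589°).
Start latitude φ₁ = 1.344078 rad; initial bearing θ = 0.575959 rad.
Destination latitude: φ₂ = arcsin( sin φ₁ cos δ + cos φ₁ sin δ cos θ ) = arcsin(0.670390) = 42.097°.
Δλ = atan2( sin θ sin δ cos φ₁ , cos δ − sin φ₁ sin φ₂ ) = atan2(0.104338, -0.130124) = 2.465734 rad = 141.276°.
Hence λ₂ = 32.320° + 141.276° = 173.596°.
The forward bearing on arrival equals the back-azimuth from the destination plus 180°.
Back-azimuth from P₂ (42.097°, 173.596°) to P₁ (77.010°, 32.320°), with Δλ' = λ₁ − λ₂ = -141.276°: atan2( sin Δλ' cos φ₁ , cos φ₂ sin φ₁ − sin φ₂ cos φ₁ cos Δλ' ) = 350.503°.
Final bearing = (350.503° + 180°) mod 360° = 170.503°.

final bearing 170.503°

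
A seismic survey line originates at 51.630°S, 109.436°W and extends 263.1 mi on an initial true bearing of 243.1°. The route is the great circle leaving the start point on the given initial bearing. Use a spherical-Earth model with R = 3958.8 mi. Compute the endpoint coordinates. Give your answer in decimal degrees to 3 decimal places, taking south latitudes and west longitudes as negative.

latitude -53.220°, longitude -115.113°

Angular distance δ = d/R = 263.1 / 3958.8 = 0.066460 rad.
Converting: φ₁ = -0.901113 rad, θ = 4.242895 rad.
sin φ₂ = sin φ₁ cos δ + cos φ₁ sin δ cos θ = (-0.784019)(0.997792) + (0.620737)(0.066411)(-0.452435) = -0.800939
φ₂ = asin(-0.800939) = -0.928861 rad = -53.220°.
For the longitude increment, Δλ = atan2( sin θ sin δ cos φ₁, cos δ − sin φ₁ sin φ₂ ) = atan2(-0.036763, 0.369842) = -5.677°.
Hence λ₂ = -109.436° + -5.677° = -115.113°.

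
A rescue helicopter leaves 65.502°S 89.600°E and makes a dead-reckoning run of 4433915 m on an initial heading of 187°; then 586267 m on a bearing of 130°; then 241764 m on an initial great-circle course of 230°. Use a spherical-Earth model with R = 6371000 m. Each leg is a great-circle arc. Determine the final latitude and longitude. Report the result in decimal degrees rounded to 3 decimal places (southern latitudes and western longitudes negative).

latitude -78.246°, longitude -63.740°

Apply the spherical direct solution leg by leg, carrying full precision between legs.
Leg 1: from (-65.502°, 89.600°), δ = 4433915/6371000 = 0.695953 rad, θ = 187° → φ = -74.200°, λ = -73.724°.
Leg 2: from (-74.200°, -73.724°), δ = 586267/6371000 = 0.092021 rad, θ = 130° → φ = -76.965°, λ = -55.539°.
Leg 3: from (-76.965°, -55.539°), δ = 241764/6371000 = 0.037948 rad, θ = 230° → φ = -78.246°, λ = -63.740°.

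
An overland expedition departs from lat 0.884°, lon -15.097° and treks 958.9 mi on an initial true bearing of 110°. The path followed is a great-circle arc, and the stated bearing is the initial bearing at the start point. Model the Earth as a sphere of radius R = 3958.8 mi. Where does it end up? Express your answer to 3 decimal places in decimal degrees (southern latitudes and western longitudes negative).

The arc subtends δ = 958.9/3958.8 = 0.242220 rad at the centre.
With φ₁ = 0.884° = 0.015429 rad and θ = 110° = 1.919862 rad:
Destination latitude: φ₂ = arcsin( sin φ₁ cos δ + cos φ₁ sin δ cos θ ) = arcsin(-0.067049) = -3.845°.
For the longitude increment, Δλ = atan2( sin θ sin δ cos φ₁, cos δ − sin φ₁ sin φ₂ ) = atan2(0.225366, 0.971842) = 13.056°.
Hence λ₂ = -15.097° + 13.056° = -2.041°.

latitude -3.845°, longitude -2.041°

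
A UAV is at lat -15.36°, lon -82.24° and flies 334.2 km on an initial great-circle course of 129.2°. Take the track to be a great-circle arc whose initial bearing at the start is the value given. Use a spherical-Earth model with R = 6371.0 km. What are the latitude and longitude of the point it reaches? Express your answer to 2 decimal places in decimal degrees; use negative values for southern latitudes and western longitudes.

Central angle δ = d/R = 0.052456 rad.
Start latitude φ₁ = -0.268083 rad; initial bearing θ = 2.254965 rad.
Destination latitude: φ₂ = arcsin( sin φ₁ cos δ + cos φ₁ sin δ cos θ ) = arcsin(-0.296474) = -17.25°.
For the longitude increment, Δλ = atan2( sin θ sin δ cos φ₁, cos δ − sin φ₁ sin φ₂ ) = atan2(0.039181, 0.920094) = 2.44°.
Hence λ₂ = -82.24° + 2.44° = -79.80°.

latitude -17.25°, longitude -79.80°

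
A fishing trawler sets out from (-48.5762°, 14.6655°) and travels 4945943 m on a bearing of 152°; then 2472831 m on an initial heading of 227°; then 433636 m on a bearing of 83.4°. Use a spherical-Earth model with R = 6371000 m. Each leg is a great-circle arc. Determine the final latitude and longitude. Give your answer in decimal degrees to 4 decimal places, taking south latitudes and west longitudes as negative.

Apply the spherical direct solution leg by leg, carrying full precision between legs.
Leg 1: from (-48.5762°, 14.6655°), δ = 4945943/6371000 = 0.776321 rad, θ = 152° → φ = -70.7894°, λ = 103.2405°.
Leg 2: from (-70.7894°, 103.2405°), δ = 2472831/6371000 = 0.388139 rad, θ = 227° → φ = -73.5369°, λ = 25.6343°.
Leg 3: from (-73.5369°, 25.6343°), δ = 433636/6371000 = 0.068064 rad, θ = 83.4° → φ = -72.6627°, λ = 38.7381°.

latitude -72.6627°, longitude 38.7381°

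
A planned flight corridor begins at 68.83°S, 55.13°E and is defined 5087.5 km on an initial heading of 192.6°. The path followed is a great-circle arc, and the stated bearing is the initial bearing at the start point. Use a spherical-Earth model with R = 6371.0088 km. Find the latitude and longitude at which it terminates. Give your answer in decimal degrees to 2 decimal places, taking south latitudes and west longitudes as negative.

latitude -64.57°, longitude -103.53°

Angular distance δ = d/R = 5087.5 / 6371.0088 = 0.798539 rad.
Start latitude φ₁ = -1.201310 rad; initial bearing θ = 3.361504 rad.
sin φ₂ = sin φ₁ cos δ + cos φ₁ sin δ cos θ = (-0.932513)(0.697754) + (0.361136)(0.716338)(-0.975917) = -0.903130
φ₂ = asin(-0.903130) = -1.127004 rad = -64.57°.
For the longitude increment, Δλ = atan2( sin θ sin δ cos φ₁, cos δ − sin φ₁ sin φ₂ ) = atan2(-0.056433, -0.144426) = -158.66°.
λ₂ = 55.13° + -158.66° = -103.53°.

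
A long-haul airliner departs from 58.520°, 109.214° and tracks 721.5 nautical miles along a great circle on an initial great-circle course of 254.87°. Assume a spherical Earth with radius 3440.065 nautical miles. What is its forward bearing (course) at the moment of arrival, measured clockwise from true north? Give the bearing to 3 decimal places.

The arc subtends δ = 721.5/3440.065 = 0.209734 rad at the centre.
Start latitude φ₁ = 1.021367 rad; initial bearing θ = 4.448321 rad.
Applying the spherical law of cosines for sides, sin φ₂ = sin φ₁ cos δ + cos φ₁ sin δ cos θ = 0.805756, so φ₂ = 53.683°.
Then Δλ = atan2(-0.104954, 0.290919) = -0.346233 rad, from sin θ sin δ cos φ₁ over cos δ − sin φ₁ sin φ₂.
λ₂ = 109.214° + -19.838° = 89.376°.
The forward bearing on arrival equals the back-azimuth from the destination plus 180°.
Back-azimuth from P₂ (53.683°, 89.376°) to P₁ (58.520°, 109.214°), with Δλ' = λ₁ − λ₂ = 19.838°: atan2( sin Δλ' cos φ₁ , cos φ₂ sin φ₁ − sin φ₂ cos φ₁ cos Δλ' ) = 58.338°.
Final bearing = (58.338° + 180°) mod 360° = 238.338°.

final bearing 238.338°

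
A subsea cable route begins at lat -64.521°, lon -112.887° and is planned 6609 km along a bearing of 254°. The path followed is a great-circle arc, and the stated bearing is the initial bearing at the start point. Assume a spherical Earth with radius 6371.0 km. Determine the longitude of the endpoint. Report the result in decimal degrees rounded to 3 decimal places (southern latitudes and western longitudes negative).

The arc subtends δ = 6609/6371 = 1.037357 rad at the centre.
Converting: φ₁ = -1.126104 rad, θ = 4.433136 rad.
Applying the spherical law of cosines for sides, sin φ₂ = sin φ₁ cos δ + cos φ₁ sin δ cos θ = -0.561143, so φ₂ = -34.135°.
Δλ = atan2( sin θ sin δ cos φ₁ , cos δ − sin φ₁ sin φ₂ ) = atan2(-0.356063, 0.001931) = -1.565375 rad = -89.689°.
λ₂ = -112.887° + -89.689° = -202.576°, normalized to (−180°, 180°] → 157.424°.

longitude 157.424°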